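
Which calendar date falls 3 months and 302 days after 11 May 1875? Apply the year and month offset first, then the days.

June 8, 1876

Adding 3 months and 302 days from May 11, 1875: first the month/year part, then the days.
month 5 + 3 = 8 → August 1875.
Day 11 is valid in August, giving August 11, 1875.
Now add 302 days from August 11, 1875.
August has 31 days, so 31 − 11 = 20 days remain after August 11, 1875; 302 − 20 = 282 left.
September 1875 has 30 days: 282 − 30 = 252 left.
October 1875 has 31 days: 252 − 31 = 221 left.
November 1875 has 30 days: 221 − 30 = 191 left.
December 1875 has 31 days: 191 − 31 = 160 left.
January 1876 has 31 days: 160 − 31 = 129 left.
February 1876 has 29 days (1876 is a leap year): 129 − 29 = 100 left.
March 1876 has 31 days: 100 − 31 = 69 left.
April 1876 has 30 days: 69 − 30 = 39 left.
May 1876 has 31 days: 39 − 31 = 8 left.
8 days into June 1876 → June 8, 1876.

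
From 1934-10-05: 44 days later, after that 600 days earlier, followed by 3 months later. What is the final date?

June 28, 1933

Advancing 44 days from October 5, 1934:
October has 31 days, so 31 − 5 = 26 days remain after October 5, 1934; 44 − 26 = 18 left.
18 days into November 1934 → November 18, 1934.
Counting back 600 days from November 18, 1934:
Going back 18 days from November 18, 1934 reaches the end of the previous month; 600 − 18 = 582 left.
October 1934 has 31 days: 582 − 31 = 551 left.
September 1934 has 30 days: 551 − 30 = 521 left.
August 1934 has 31 days: 521 − 31 = 490 left.
July 1934 has 31 days: 490 − 31 = 459 left.
June 1934 has 30 days: 459 − 30 = 429 left.
May 1934 has 31 days: 429 − 31 = 398 left.
April 1934 has 30 days: 398 − 30 = 368 left.
March 1934 has 31 days: 368 − 31 = 337 left.
February 1934 has 28 days (1934 is not a leap year): 337 − 28 = 309 left.
January 1934 has 31 days: 309 − 31 = 278 left.
December 1933 has 31 days: 278 − 31 = 247 left.
November 1933 has 30 days: 247 − 30 = 217 left.
October 1933 has 31 days: 217 − 31 = 186 left.
September 1933 has 30 days: 186 − 30 = 156 left.
August 1933 has 31 days: 156 − 31 = 125 left.
July 1933 has 31 days: 125 − 31 = 94 left.
June 1933 has 30 days: 94 − 30 = 64 left.
May 1933 has 31 days: 64 − 31 = 33 left.
April 1933 has 30 days: 33 − 30 = 3 left.
March 1933 has 31 days; 31 − 3 = 28 → March 28, 1933.
Advancing 3 months from March 28, 1933:
month 3 + 3 = 6 → June 1933.
Day 28 is valid in June, giving June 28, 1933.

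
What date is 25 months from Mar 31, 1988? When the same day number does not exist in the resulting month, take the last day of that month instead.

April 30, 1990

Counting forward 25 months from March 31, 1988.
month 3 + 25 = 28, which is month 4 of year 1990 → April 1990.
April 1990 has only 30 days and the start was day 31, so the date clamps to April 30, 1990.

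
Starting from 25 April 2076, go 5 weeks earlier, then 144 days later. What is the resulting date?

Subtracting 5 weeks (= 35 days) from April 25, 2076:
Going back 25 days from April 25, 2076 reaches the end of the previous month; 35 − 25 = 10 left.
March 2076 has 31 days; 31 − 10 = 21 → March 21, 2076.
Counting forward 144 days from March 21, 2076:
March has 31 days, so 31 − 21 = 10 days remain after March 21, 2076; 144 − 10 = 134 left.
April 2076 has 30 days: 134 − 30 = 104 left.
May 2076 has 31 days: 104 − 31 = 73 left.
June 2076 has 30 days: 73 − 30 = 43 left.
July 2076 has 31 days: 43 − 31 = 12 left.
12 days into August 2076 → August 12, 2076.

August 12, 2076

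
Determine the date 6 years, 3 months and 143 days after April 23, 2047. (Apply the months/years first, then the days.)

Adding 6 years, 3 months and 143 days from April 23, 2047: first the month/year part, then the days.
+6 years → 2053; month 4 + 3 = 7 → July 2053.
Day 23 is valid in July, giving July 23, 2053.
Now add 143 days from July 23, 2053.
July has 31 days, so 31 − 23 = 8 days remain after July 23, 2053; 143 − 8 = 135 left.
August 2053 has 31 days: 135 − 31 = 104 left.
September 2053 has 30 days: 104 − 30 = 74 left.
October 2053 has 31 days: 74 − 31 = 43 left.
November 2053 has 30 days: 43 − 30 = 13 left.
13 days into December 2053 → December 13, 2053.

December 13, 2053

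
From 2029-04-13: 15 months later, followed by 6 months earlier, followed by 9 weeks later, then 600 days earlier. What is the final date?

Adding 15 months from April 13, 2029:
month 4 + 15 = 19, which is month 7 of year 2030 → July 2030.
Day 13 is valid in July, giving July 13, 2030.
Subtracting 6 months from July 13, 2030:
month 7 − 6 = 1 → January 2030.
Day 13 is valid in January, giving January 13, 2030.
Counting forward 9 weeks (= 63 days) from January 13, 2030:
January has 31 days, so 31 − 13 = 18 days remain after January 13, 2030; 63 − 18 = 45 left.
February 2030 has 28 days (2030 is not a leap year): 45 − 28 = 17 left.
17 days into March 2030 → March 17, 2030.
Counting back 600 days from March 17, 2030:
Going back 17 days from March 17, 2030 reaches the end of the previous month; 600 − 17 = 583 left.
February 2030 has 28 days (2030 is not a leap year): 583 − 28 = 555 left.
January 2030 has 31 days: 555 − 31 = 524 left.
December 2029 has 31 days: 524 − 31 = 493 left.
November 2029 has 30 days: 493 − 30 = 463 left.
October 2029 has 31 days: 463 − 31 = 432 left.
September 2029 has 30 days: 432 − 30 = 402 left.
August 2029 has 31 days: 402 − 31 = 371 left.
July 2029 has 31 days: 371 − 31 = 340 left.
June 2029 has 30 days: 340 − 30 = 310 left.
May 2029 has 31 days: 310 − 31 = 279 left.
April 2029 has 30 days: 279 − 30 = 249 left.
March 2029 has 31 days: 249 − 31 = 218 left.
February 2029 has 28 days (2029 is not a leap year): 218 − 28 = 190 left.
January 2029 has 31 days: 190 − 31 = 159 left.
December 2028 has 31 days: 159 − 31 = 128 left.
November 2028 has 30 days: 128 − 30 = 98 left.
October 2028 has 31 days: 98 − 31 = 67 left.
September 2028 has 30 days: 67 − 30 = 37 left.
August 2028 has 31 days: 37 − 31 = 6 left.
July 2028 has 31 days; 31 − 6 = 25 → July 25, 2028.

July 25, 2028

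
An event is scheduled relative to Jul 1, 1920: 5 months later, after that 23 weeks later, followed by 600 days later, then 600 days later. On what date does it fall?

Adding 5 months from July 1, 1920:
month 7 + 5 = 12 → December 1920.
Day 1 is valid in December, giving December 1, 1920.
Advancing 23 weeks (= 161 days) from December 1, 1920:
December has 31 days, so 31 − 1 = 30 days remain after December 1, 1920; 161 − 30 = 131 left.
January 1921 has 31 days: 131 − 31 = 100 left.
February 1921 has 28 days (1921 is not a leap year): 100 − 28 = 72 left.
March 1921 has 31 days: 72 − 31 = 41 left.
April 1921 has 30 days: 41 − 30 = 11 left.
11 days into May 1921 → May 11, 1921.
Adding 600 days from May 11, 1921:
May has 31 days, so 31 − 11 = 20 days remain after May 11, 1921; 600 − 20 = 580 left.
June 1921 has 30 days: 580 − 30 = 550 left.
July 1921 has 31 days: 550 − 31 = 519 left.
August 1921 has 31 days: 519 − 31 = 488 left.
September 1921 has 30 days: 488 − 30 = 458 left.
October 1921 has 31 days: 458 − 31 = 427 left.
November 1921 has 30 days: 427 − 30 = 397 left.
December 1921 has 31 days: 397 − 31 = 366 left.
January 1922 has 31 days: 366 − 31 = 335 left.
February 1922 has 28 days (1922 is not a leap year): 335 − 28 = 307 left.
March 1922 has 31 days: 307 − 31 = 276 left.
April 1922 has 30 days: 276 − 30 = 246 left.
May 1922 has 31 days: 246 − 31 = 215 left.
June 1922 has 30 days: 215 − 30 = 185 left.
July 1922 has 31 days: 185 − 31 = 154 left.
August 1922 has 31 days: 154 − 31 = 123 left.
September 1922 has 30 days: 123 − 30 = 93 left.
October 1922 has 31 days: 93 − 31 = 62 left.
November 1922 has 30 days: 62 − 30 = 32 left.
December 1922 has 31 days: 32 − 31 = 1 left.
1 day into January 1923 → January 1, 1923.
Counting forward 600 days from January 1, 1923:
January has 31 days, so 31 − 1 = 30 days remain after January 1, 1923; 600 − 30 = 570 left.
February 1923 has 28 days (1923 is not a leap year): 570 − 28 = 542 left.
March 1923 has 31 days: 542 − 31 = 511 left.
April 1923 has 30 days: 511 − 30 = 481 left.
May 1923 has 31 days: 481 − 31 = 450 left.
June 1923 has 30 days: 450 − 30 = 420 left.
July 1923 has 31 days: 420 − 31 = 389 left.
August 1923 has 31 days: 389 − 31 = 358 left.
September 1923 has 30 days: 358 − 30 = 328 left.
October 1923 has 31 days: 328 − 31 = 297 left.
November 1923 has 30 days: 297 − 30 = 267 left.
December 1923 has 31 days: 267 − 31 = 236 left.
January 1924 has 31 days: 236 − 31 = 205 left.
February 1924 has 29 days (1924 is a leap year): 205 − 29 = 176 left.
March 1924 has 31 days: 176 − 31 = 145 left.
April 1924 has 30 days: 145 − 30 = 115 left.
May 1924 has 31 days: 115 − 31 = 84 left.
June 1924 has 30 days: 84 − 30 = 54 left.
July 1924 has 31 days: 54 − 31 = 23 left.
23 days into August 1924 → August 23, 1924.

August 23, 1924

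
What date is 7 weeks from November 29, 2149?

January 17, 2150

Counting forward 7 weeks = 49 days from November 29, 2149.
November has 30 days, so 30 − 29 = 1 day remains after November 29, 2149; 49 − 1 = 48 left.
December 2149 has 31 days: 48 − 31 = 17 left.
17 days into January 2150 → January 17, 2150.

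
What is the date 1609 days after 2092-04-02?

August 28, 2096

Adding 1609 days from April 2, 2092.
April has 30 days, so 30 − 2 = 28 days remain after April 2, 2092; 1609 − 28 = 1581 left.
May 2092 has 31 days: 1581 − 31 = 1550 left.
June 2092 has 30 days: 1550 − 30 = 1520 left.
July 2092 has 31 days: 1520 − 31 = 1489 left.
August 2092 has 31 days: 1489 − 31 = 1458 left.
September 2092 has 30 days: 1458 − 30 = 1428 left.
October 2092 has 31 days: 1428 − 31 = 1397 left.
November 2092 has 30 days: 1397 − 30 = 1367 left.
December 2092 has 31 days: 1367 − 31 = 1336 left.
January 2093 has 31 days: 1336 − 31 = 1305 left.
February 2093 has 28 days (2093 is not a leap year): 1305 − 28 = 1277 left.
March 2093 has 31 days: 1277 − 31 = 1246 left.
April 2093 has 30 days: 1246 − 30 = 1216 left.
May 2093 has 31 days: 1216 − 31 = 1185 left.
June 2093 has 30 days: 1185 − 30 = 1155 left.
July 2093 has 31 days: 1155 − 31 = 1124 left.
August 2093 has 31 days: 1124 − 31 = 1093 left.
September 2093 has 30 days: 1093 − 30 = 1063 left.
October 2093 has 31 days: 1063 − 31 = 1032 left.
November 2093 has 30 days: 1032 − 30 = 1002 left.
December 2093 has 31 days: 1002 − 31 = 971 left.
January 2094 has 31 days: 971 − 31 = 940 left.
February 2094 has 28 days (2094 is not a leap year): 940 − 28 = 912 left.
March 2094 has 31 days: 912 − 31 = 881 left.
April 2094 has 30 days: 881 − 30 = 851 left.
May 2094 has 31 days: 851 − 31 = 820 left.
June 2094 has 30 days: 820 − 30 = 790 left.
July 2094 has 31 days: 790 − 31 = 759 left.
August 2094 has 31 days: 759 − 31 = 728 left.
September 2094 has 30 days: 728 − 30 = 698 left.
October 2094 has 31 days: 698 − 31 = 667 left.
November 2094 has 30 days: 667 − 30 = 637 left.
December 2094 has 31 days: 637 − 31 = 606 left.
January 2095 has 31 days: 606 − 31 = 575 left.
February 2095 has 28 days (2095 is not a leap year): 575 − 28 = 547 left.
March 2095 has 31 days: 547 − 31 = 516 left.
April 2095 has 30 days: 516 − 30 = 486 left.
May 2095 has 31 days: 486 − 31 = 455 left.
June 2095 has 30 days: 455 − 30 = 425 left.
July 2095 has 31 days: 425 − 31 = 394 left.
August 2095 has 31 days: 394 − 31 = 363 left.
September 2095 has 30 days: 363 − 30 = 333 left.
October 2095 has 31 days: 333 − 31 = 302 left.
November 2095 has 30 days: 302 − 30 = 272 left.
December 2095 has 31 days: 272 − 31 = 241 left.
January 2096 has 31 days: 241 − 31 = 210 left.
February 2096 has 29 days (2096 is a leap year): 210 − 29 = 181 left.
March 2096 has 31 days: 181 − 31 = 150 left.
April 2096 has 30 days: 150 − 30 = 120 left.
May 2096 has 31 days: 120 − 31 = 89 left.
June 2096 has 30 days: 89 − 30 = 59 left.
July 2096 has 31 days: 59 − 31 = 28 left.
28 days into August 2096 → August 28, 2096.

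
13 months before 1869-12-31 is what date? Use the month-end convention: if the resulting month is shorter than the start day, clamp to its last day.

November 30, 1868

Subtracting 13 months from December 31, 1869.
month 12 − 13 = -1, which is month 11 of year 1868 → November 1868.
November 1868 has only 30 days and the start was day 31, so the date clamps to November 30, 1868.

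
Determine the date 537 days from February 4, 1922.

July 26, 1923

Counting forward 537 days from February 4, 1922.
February has 28 days, so 28 − 4 = 24 days remain after February 4, 1922; 537 − 24 = 513 left.
March 1922 has 31 days: 513 − 31 = 482 left.
April 1922 has 30 days: 482 − 30 = 452 left.
May 1922 has 31 days: 452 − 31 = 421 left.
June 1922 has 30 days: 421 − 30 = 391 left.
July 1922 has 31 days: 391 − 31 = 360 left.
August 1922 has 31 days: 360 − 31 = 329 left.
September 1922 has 30 days: 329 − 30 = 299 left.
October 1922 has 31 days: 299 − 31 = 268 left.
November 1922 has 30 days: 268 − 30 = 238 left.
December 1922 has 31 days: 238 − 31 = 207 left.
January 1923 has 31 days: 207 − 31 = 176 left.
February 1923 has 28 days (1923 is not a leap year): 176 − 28 = 148 left.
March 1923 has 31 days: 148 − 31 = 117 left.
April 1923 has 30 days: 117 − 30 = 87 left.
May 1923 has 31 days: 87 − 31 = 56 left.
June 1923 has 30 days: 56 − 30 = 26 left.
26 days into July 1923 → July 26, 1923.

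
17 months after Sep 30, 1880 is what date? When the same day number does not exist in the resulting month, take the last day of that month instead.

February 28, 1882

Adding 17 months from September 30, 1880.
month 9 + 17 = 26, which is month 2 of year 1882 → February 1882.
February 1882 has only 28 days (1882 is not a leap year — relevant if February), and the start was day 30, so the date clamps to February 28, 1882.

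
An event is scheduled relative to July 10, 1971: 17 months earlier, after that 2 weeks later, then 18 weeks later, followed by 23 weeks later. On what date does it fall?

December 8, 1970

Subtracting 17 months from July 10, 1971:
month 7 − 17 = -10, which is month 2 of year 1970 → February 1970.
Day 10 is valid in February, giving February 10, 1970.
Adding 2 weeks (= 14 days) from February 10, 1970:
February has 28 days; 10 + 14 = 24, still in February.
Adding 18 weeks (= 126 days) from February 24, 1970:
February has 28 days, so 28 − 24 = 4 days remain after February 24, 1970; 126 − 4 = 122 left.
March 1970 has 31 days: 122 − 31 = 91 left.
April 1970 has 30 days: 91 − 30 = 61 left.
May 1970 has 31 days: 61 − 31 = 30 left.
30 days into June 1970 → June 30, 1970.
Counting forward 23 weeks (= 161 days) from June 30, 1970:
June has 30 days, so 30 − 30 = 0 days remain after June 30, 1970; 161 − 0 = 161 left.
July 1970 has 31 days: 161 − 31 = 130 left.
August 1970 has 31 days: 130 − 31 = 99 left.
September 1970 has 30 days: 99 − 30 = 69 left.
October 1970 has 31 days: 69 − 31 = 38 left.
November 1970 has 30 days: 38 − 30 = 8 left.
8 days into December 1970 → December 8, 1970.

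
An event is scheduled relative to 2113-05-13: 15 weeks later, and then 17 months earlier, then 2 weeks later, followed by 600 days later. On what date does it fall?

Adding 15 weeks (= 105 days) from May 13, 2113:
May has 31 days, so 31 − 13 = 18 days remain after May 13, 2113; 105 − 18 = 87 left.
June 2113 has 30 days: 87 − 30 = 57 left.
July 2113 has 31 days: 57 − 31 = 26 left.
26 days into August 2113 → August 26, 2113.
Counting back 17 months from August 26, 2113:
month 8 − 17 = -9, which is month 3 of year 2112 → March 2112.
Day 26 is valid in March, giving March 26, 2112.
Adding 2 weeks (= 14 days) from March 26, 2112:
March has 31 days, so 31 − 26 = 5 days remain after March 26, 2112; 14 − 5 = 9 left.
9 days into April 2112 → April 9, 2112.
Advancing 600 days from April 9, 2112:
April has 30 days, so 30 − 9 = 21 days remain after April 9, 2112; 600 − 21 = 579 left.
May 2112 has 31 days: 579 − 31 = 548 left.
June 2112 has 30 days: 548 − 30 = 518 left.
July 2112 has 31 days: 518 − 31 = 487 left.
August 2112 has 31 days: 487 − 31 = 456 left.
September 2112 has 30 days: 456 − 30 = 426 left.
October 2112 has 31 days: 426 − 31 = 395 left.
November 2112 has 30 days: 395 − 30 = 365 left.
December 2112 has 31 days: 365 − 31 = 334 left.
January 2113 has 31 days: 334 − 31 = 303 left.
February 2113 has 28 days (2113 is not a leap year): 303 − 28 = 275 left.
March 2113 has 31 days: 275 − 31 = 244 left.
April 2113 has 30 days: 244 − 30 = 214 left.
May 2113 has 31 days: 214 − 31 = 183 left.
June 2113 has 30 days: 183 − 30 = 153 left.
July 2113 has 31 days: 153 − 31 = 122 left.
August 2113 has 31 days: 122 − 31 = 91 left.
September 2113 has 30 days: 91 − 30 = 61 left.
October 2113 has 31 days: 61 − 31 = 30 left.
30 days into November 2113 → November 30, 2113.

November 30, 2113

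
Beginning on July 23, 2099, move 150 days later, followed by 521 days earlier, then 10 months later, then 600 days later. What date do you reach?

January 7, 2101

Advancing 150 days from July 23, 2099:
July has 31 days, so 31 − 23 = 8 days remain after July 23, 2099; 150 − 8 = 142 left.
August 2099 has 31 days: 142 − 31 = 111 left.
September 2099 has 30 days: 111 − 30 = 81 left.
October 2099 has 31 days: 81 − 31 = 50 left.
November 2099 has 30 days: 50 − 30 = 20 left.
20 days into December 2099 → December 20, 2099.
Counting back 521 days from December 20, 2099:
Going back 20 days from December 20, 2099 reaches the end of the previous month; 521 − 20 = 501 left.
November 2099 has 30 days: 501 − 30 = 471 left.
October 2099 has 31 days: 471 − 31 = 440 left.
September 2099 has 30 days: 440 − 30 = 410 left.
August 2099 has 31 days: 410 − 31 = 379 left.
July 2099 has 31 days: 379 − 31 = 348 left.
June 2099 has 30 days: 348 − 30 = 318 left.
May 2099 has 31 days: 318 − 31 = 287 left.
April 2099 has 30 days: 287 − 30 = 257 left.
March 2099 has 31 days: 257 − 31 = 226 left.
February 2099 has 28 days (2099 is not a leap year): 226 − 28 = 198 left.
January 2099 has 31 days: 198 − 31 = 167 left.
December 2098 has 31 days: 167 − 31 = 136 left.
November 2098 has 30 days: 136 − 30 = 106 left.
October 2098 has 31 days: 106 − 31 = 75 left.
September 2098 has 30 days: 75 − 30 = 45 left.
August 2098 has 31 days: 45 − 31 = 14 left.
July 2098 has 31 days; 31 − 14 = 17 → July 17, 2098.
Counting forward 10 months from July 17, 2098:
month 7 + 10 = 17, which is month 5 of year 2099 → May 2099.
Day 17 is valid in May, giving May 17, 2099.
Advancing 600 days from May 17, 2099:
May has 31 days, so 31 − 17 = 14 days remain after May 17, 2099; 600 − 14 = 586 left.
June 2099 has 30 days: 586 − 30 = 556 left.
July 2099 has 31 days: 556 − 31 = 525 left.
August 2099 has 31 days: 525 − 31 = 494 left.
September 2099 has 30 days: 494 − 30 = 464 left.
October 2099 has 31 days: 464 − 31 = 433 left.
November 2099 has 30 days: 433 − 30 = 403 left.
December 2099 has 31 days: 403 − 31 = 372 left.
January 2100 has 31 days: 372 − 31 = 341 left.
February 2100 has 28 days (2100 is not a leap year (divisible by 100 but not 400)): 341 − 28 = 313 left.
March 2100 has 31 days: 313 − 31 = 282 left.
April 2100 has 30 days: 282 − 30 = 252 left.
May 2100 has 31 days: 252 − 31 = 221 left.
June 2100 has 30 days: 221 − 30 = 191 left.
July 2100 has 31 days: 191 − 31 = 160 left.
August 2100 has 31 days: 160 − 31 = 129 left.
September 2100 has 30 days: 129 − 30 = 99 left.
October 2100 has 31 days: 99 − 31 = 68 left.
November 2100 has 30 days: 68 − 30 = 38 left.
December 2100 has 31 days: 38 − 31 = 7 left.
7 days into January 2101 → January 7, 2101.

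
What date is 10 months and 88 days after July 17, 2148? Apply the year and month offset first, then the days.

August 13, 2149

Adding 10 months and 88 days from July 17, 2148: first the month/year part, then the days.
month 7 + 10 = 17, which is month 5 of year 2149 → May 2149.
Day 17 is valid in May, giving May 17, 2149.
Now add 88 days from May 17, 2149.
May has 31 days, so 31 − 17 = 14 days remain after May 17, 2149; 88 − 14 = 74 left.
June 2149 has 30 days: 74 − 30 = 44 left.
July 2149 has 31 days: 44 − 31 = 13 left.
13 days into August 2149 → August 13, 2149.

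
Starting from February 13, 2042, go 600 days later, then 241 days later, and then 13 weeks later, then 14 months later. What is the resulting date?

Counting forward 600 days from February 13, 2042:
February has 28 days, so 28 − 13 = 15 days remain after February 13, 2042; 600 − 15 = 585 left.
March 2042 has 31 days: 585 − 31 = 554 left.
April 2042 has 30 days: 554 − 30 = 524 left.
May 2042 has 31 days: 524 − 31 = 493 left.
June 2042 has 30 days: 493 − 30 = 463 left.
July 2042 has 31 days: 463 − 31 = 432 left.
August 2042 has 31 days: 432 − 31 = 401 left.
September 2042 has 30 days: 401 − 30 = 371 left.
October 2042 has 31 days: 371 − 31 = 340 left.
November 2042 has 30 days: 340 − 30 = 310 left.
December 2042 has 31 days: 310 − 31 = 279 left.
January 2043 has 31 days: 279 − 31 = 248 left.
February 2043 has 28 days (2043 is not a leap year): 248 − 28 = 220 left.
March 2043 has 31 days: 220 − 31 = 189 left.
April 2043 has 30 days: 189 − 30 = 159 left.
May 2043 has 31 days: 159 − 31 = 128 left.
June 2043 has 30 days: 128 − 30 = 98 left.
July 2043 has 31 days: 98 − 31 = 67 left.
August 2043 has 31 days: 67 − 31 = 36 left.
September 2043 has 30 days: 36 − 30 = 6 left.
6 days into October 2043 → October 6, 2043.
Adding 241 days from October 6, 2043:
October has 31 days, so 31 − 6 = 25 days remain after October 6, 2043; 241 − 25 = 216 left.
November 2043 has 30 days: 216 − 30 = 186 left.
December 2043 has 31 days: 186 − 31 = 155 left.
January 2044 has 31 days: 155 − 31 = 124 left.
February 2044 has 29 days (2044 is a leap year): 124 − 29 = 95 left.
March 2044 has 31 days: 95 − 31 = 64 left.
April 2044 has 30 days: 64 − 30 = 34 left.
May 2044 has 31 days: 34 − 31 = 3 left.
3 days into June 2044 → June 3, 2044.
Counting forward 13 weeks (= 91 days) from June 3, 2044:
June has 30 days, so 30 − 3 = 27 days remain after June 3, 2044; 91 − 27 = 64 left.
July 2044 has 31 days: 64 − 31 = 33 left.
August 2044 has 31 days: 33 − 31 = 2 left.
2 days into September 2044 → September 2, 2044.
Advancing 14 months from September 2, 2044:
month 9 + 14 = 23, which is month 11 of year 2045 → November 2045.
Day 2 is valid in November, giving November 2, 2045.

November 2, 2045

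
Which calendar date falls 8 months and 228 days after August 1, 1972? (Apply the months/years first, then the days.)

Adding 8 months and 228 days from August 1, 1972: first the month/year part, then the days.
month 8 + 8 = 16, which is month 4 of year 1973 → April 1973.
Day 1 is valid in April, giving April 1, 1973.
Now add 228 days from April 1, 1973.
April has 30 days, so 30 − 1 = 29 days remain after April 1, 1973; 228 − 29 = 199 left.
May 1973 has 31 days: 199 − 31 = 168 left.
June 1973 has 30 days: 168 − 30 = 138 left.
July 1973 has 31 days: 138 − 31 = 107 left.
August 1973 has 31 days: 107 − 31 = 76 left.
September 1973 has 30 days: 76 − 30 = 46 left.
October 1973 has 31 days: 46 − 31 = 15 left.
15 days into November 1973 → November 15, 1973.

November 15, 1973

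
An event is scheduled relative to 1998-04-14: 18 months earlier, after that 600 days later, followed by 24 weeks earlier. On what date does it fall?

December 20, 1997

Counting back 18 months from April 14, 1998:
month 4 − 18 = -14, which is month 10 of year 1996 → October 1996.
Day 14 is valid in October, giving October 14, 1996.
Advancing 600 days from October 14, 1996:
October has 31 days, so 31 − 14 = 17 days remain after October 14, 1996; 600 − 17 = 583 left.
November 1996 has 30 days: 583 − 30 = 553 left.
December 1996 has 31 days: 553 − 31 = 522 left.
January 1997 has 31 days: 522 − 31 = 491 left.
February 1997 has 28 days (1997 is not a leap year): 491 − 28 = 463 left.
March 1997 has 31 days: 463 − 31 = 432 left.
April 1997 has 30 days: 432 − 30 = 402 left.
May 1997 has 31 days: 402 − 31 = 371 left.
June 1997 has 30 days: 371 − 30 = 341 left.
July 1997 has 31 days: 341 − 31 = 310 left.
August 1997 has 31 days: 310 − 31 = 279 left.
September 1997 has 30 days: 279 − 30 = 249 left.
October 1997 has 31 days: 249 − 31 = 218 left.
November 1997 has 30 days: 218 − 30 = 188 left.
December 1997 has 31 days: 188 − 31 = 157 left.
January 1998 has 31 days: 157 − 31 = 126 left.
February 1998 has 28 days (1998 is not a leap year): 126 − 28 = 98 left.
March 1998 has 31 days: 98 − 31 = 67 left.
April 1998 has 30 days: 67 − 30 = 37 left.
May 1998 has 31 days: 37 − 31 = 6 left.
6 days into June 1998 → June 6, 1998.
Going back 24 weeks (= 168 days) from June 6, 1998:
Going back 6 days from June 6, 1998 reaches the end of the previous month; 168 − 6 = 162 left.
May 1998 has 31 days: 162 − 31 = 131 left.
April 1998 has 30 days: 131 − 30 = 101 left.
March 1998 has 31 days: 101 − 31 = 70 left.
February 1998 has 28 days (1998 is not a leap year): 70 − 28 = 42 left.
January 1998 has 31 days: 42 − 31 = 11 left.
December 1997 has 31 days; 31 − 11 = 20 → December 20, 1997.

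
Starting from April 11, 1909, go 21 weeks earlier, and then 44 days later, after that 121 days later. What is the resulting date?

Going back 21 weeks (= 147 days) from April 11, 1909:
Going back 11 days from April 11, 1909 reaches the end of the previous month; 147 − 11 = 136 left.
March 1909 has 31 days: 136 − 31 = 105 left.
February 1909 has 28 days (1909 is not a leap year): 105 − 28 = 77 left.
January 1909 has 31 days: 77 − 31 = 46 left.
December 1908 has 31 days: 46 − 31 = 15 left.
November 1908 has 30 days; 30 − 15 = 15 → November 15, 1908.
Adding 44 days from November 15, 1908:
November has 30 days, so 30 − 15 = 15 days remain after November 15, 1908; 44 − 15 = 29 left.
29 days into December 1908 → December 29, 1908.
Advancing 121 days from December 29, 1908:
December has 31 days, so 31 − 29 = 2 days remain after December 29, 1908; 121 − 2 = 119 left.
January 1909 has 31 days: 119 − 31 = 88 left.
February 1909 has 28 days (1909 is not a leap year): 88 − 28 = 60 left.
March 1909 has 31 days: 60 − 31 = 29 left.
29 days into April 1909 → April 29, 1909.

April 29, 1909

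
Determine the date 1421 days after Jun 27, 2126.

Advancing 1421 days from June 27, 2126.
June has 30 days, so 30 − 27 = 3 days remain after June 27, 2126; 1421 − 3 = 1418 left.
July 2126 has 31 days: 1418 − 31 = 1387 left.
August 2126 has 31 days: 1387 − 31 = 1356 left.
September 2126 has 30 days: 1356 − 30 = 1326 left.
October 2126 has 31 days: 1326 − 31 = 1295 left.
November 2126 has 30 days: 1295 − 30 = 1265 left.
December 2126 has 31 days: 1265 − 31 = 1234 left.
January 2127 has 31 days: 1234 − 31 = 1203 left.
February 2127 has 28 days (2127 is not a leap year): 1203 − 28 = 1175 left.
March 2127 has 31 days: 1175 − 31 = 1144 left.
April 2127 has 30 days: 1144 − 30 = 1114 left.
May 2127 has 31 days: 1114 − 31 = 1083 left.
June 2127 has 30 days: 1083 − 30 = 1053 left.
July 2127 has 31 days: 1053 − 31 = 1022 left.
August 2127 has 31 days: 1022 − 31 = 991 left.
September 2127 has 30 days: 991 − 30 = 961 left.
October 2127 has 31 days: 961 − 31 = 930 left.
November 2127 has 30 days: 930 − 30 = 900 left.
December 2127 has 31 days: 900 − 31 = 869 left.
January 2128 has 31 days: 869 − 31 = 838 left.
February 2128 has 29 days (2128 is a leap year): 838 − 29 = 809 left.
March 2128 has 31 days: 809 − 31 = 778 left.
April 2128 has 30 days: 778 − 30 = 748 left.
May 2128 has 31 days: 748 − 31 = 717 left.
June 2128 has 30 days: 717 − 30 = 687 left.
July 2128 has 31 days: 687 − 31 = 656 left.
August 2128 has 31 days: 656 − 31 = 625 left.
September 2128 has 30 days: 625 − 30 = 595 left.
October 2128 has 31 days: 595 − 31 = 564 left.
November 2128 has 30 days: 564 − 30 = 534 left.
December 2128 has 31 days: 534 − 31 = 503 left.
January 2129 has 31 days: 503 − 31 = 472 left.
February 2129 has 28 days (2129 is not a leap year): 472 − 28 = 444 left.
March 2129 has 31 days: 444 − 31 = 413 left.
April 2129 has 30 days: 413 − 30 = 383 left.
May 2129 has 31 days: 383 − 31 = 352 left.
June 2129 has 30 days: 352 − 30 = 322 left.
July 2129 has 31 days: 322 − 31 = 291 left.
August 2129 has 31 days: 291 − 31 = 260 left.
September 2129 has 30 days: 260 − 30 = 230 left.
October 2129 has 31 days: 230 − 31 = 199 left.
November 2129 has 30 days: 199 − 30 = 169 left.
December 2129 has 31 days: 169 − 31 = 138 left.
January 2130 has 31 days: 138 − 31 = 107 left.
February 2130 has 28 days (2130 is not a leap year): 107 − 28 = 79 left.
March 2130 has 31 days: 79 − 31 = 48 left.
April 2130 has 30 days: 48 − 30 = 18 left.
18 days into May 2130 → May 18, 2130.

May 18, 2130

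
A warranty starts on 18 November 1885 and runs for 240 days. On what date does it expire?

July 16, 1886

Advancing 240 days from November 18, 1885.
November has 30 days, so 30 − 18 = 12 days remain after November 18, 1885; 240 − 12 = 228 left.
December 1885 has 31 days: 228 − 31 = 197 left.
January 1886 has 31 days: 197 − 31 = 166 left.
February 1886 has 28 days (1886 is not a leap year): 166 − 28 = 138 left.
March 1886 has 31 days: 138 − 31 = 107 left.
April 1886 has 30 days: 107 − 30 = 77 left.
May 1886 has 31 days: 77 − 31 = 46 left.
June 1886 has 30 days: 46 − 30 = 16 left.
16 days into July 1886 → July 16, 1886.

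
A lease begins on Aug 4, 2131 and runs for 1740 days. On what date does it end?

May 9, 2136

Counting forward 1740 days from August 4, 2131.
August has 31 days, so 31 − 4 = 27 days remain after August 4, 2131; 1740 − 27 = 1713 left.
September 2131 has 30 days: 1713 − 30 = 1683 left.
October 2131 has 31 days: 1683 − 31 = 1652 left.
November 2131 has 30 days: 1652 − 30 = 1622 left.
December 2131 has 31 days: 1622 − 31 = 1591 left.
January 2132 has 31 days: 1591 − 31 = 1560 left.
February 2132 has 29 days (2132 is a leap year): 1560 − 29 = 1531 left.
March 2132 has 31 days: 1531 − 31 = 1500 left.
April 2132 has 30 days: 1500 − 30 = 1470 left.
May 2132 has 31 days: 1470 − 31 = 1439 left.
June 2132 has 30 days: 1439 − 30 = 1409 left.
July 2132 has 31 days: 1409 − 31 = 1378 left.
August 2132 has 31 days: 1378 − 31 = 1347 left.
September 2132 has 30 days: 1347 − 30 = 1317 left.
October 2132 has 31 days: 1317 − 31 = 1286 left.
November 2132 has 30 days: 1286 − 30 = 1256 left.
December 2132 has 31 days: 1256 − 31 = 1225 left.
January 2133 has 31 days: 1225 − 31 = 1194 left.
February 2133 has 28 days (2133 is not a leap year): 1194 − 28 = 1166 left.
March 2133 has 31 days: 1166 − 31 = 1135 left.
April 2133 has 30 days: 1135 − 30 = 1105 left.
May 2133 has 31 days: 1105 − 31 = 1074 left.
June 2133 has 30 days: 1074 − 30 = 1044 left.
July 2133 has 31 days: 1044 − 31 = 1013 left.
August 2133 has 31 days: 1013 − 31 = 982 left.
September 2133 has 30 days: 982 − 30 = 952 left.
October 2133 has 31 days: 952 − 31 = 921 left.
November 2133 has 30 days: 921 − 30 = 891 left.
December 2133 has 31 days: 891 − 31 = 860 left.
January 2134 has 31 days: 860 − 31 = 829 left.
February 2134 has 28 days (2134 is not a leap year): 829 − 28 = 801 left.
March 2134 has 31 days: 801 − 31 = 770 left.
April 2134 has 30 days: 770 − 30 = 740 left.
May 2134 has 31 days: 740 − 31 = 709 left.
June 2134 has 30 days: 709 − 30 = 679 left.
July 2134 has 31 days: 679 − 31 = 648 left.
August 2134 has 31 days: 648 − 31 = 617 left.
September 2134 has 30 days: 617 − 30 = 587 left.
October 2134 has 31 days: 587 − 31 = 556 left.
November 2134 has 30 days: 556 − 30 = 526 left.
December 2134 has 31 days: 526 − 31 = 495 left.
January 2135 has 31 days: 495 − 31 = 464 left.
February 2135 has 28 days (2135 is not a leap year): 464 − 28 = 436 left.
March 2135 has 31 days: 436 − 31 = 405 left.
April 2135 has 30 days: 405 − 30 = 375 left.
May 2135 has 31 days: 375 − 31 = 344 left.
June 2135 has 30 days: 344 − 30 = 314 left.
July 2135 has 31 days: 314 − 31 = 283 left.
August 2135 has 31 days: 283 − 31 = 252 left.
September 2135 has 30 days: 252 − 30 = 222 left.
October 2135 has 31 days: 222 − 31 = 191 left.
November 2135 has 30 days: 191 − 30 = 161 left.
December 2135 has 31 days: 161 − 31 = 130 left.
January 2136 has 31 days: 130 − 31 = 99 left.
February 2136 has 29 days (2136 is a leap year): 99 − 29 = 70 left.
March 2136 has 31 days: 70 − 31 = 39 left.
April 2136 has 30 days: 39 − 30 = 9 left.
9 days into May 2136 → May 9, 2136.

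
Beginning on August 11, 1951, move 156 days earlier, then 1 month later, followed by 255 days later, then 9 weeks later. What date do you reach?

Going back 156 days from August 11, 1951:
Going back 11 days from August 11, 1951 reaches the end of the previous month; 156 − 11 = 145 left.
July 1951 has 31 days: 145 − 31 = 114 left.
June 1951 has 30 days: 114 − 30 = 84 left.
May 1951 has 31 days: 84 − 31 = 53 left.
April 1951 has 30 days: 53 − 30 = 23 left.
March 1951 has 31 days; 31 − 23 = 8 → March 8, 1951.
Advancing 1 month from March 8, 1951:
month 3 + 1 = 4 → April 1951.
Day 8 is valid in April, giving April 8, 1951.
Advancing 255 days from April 8, 1951:
April has 30 days, so 30 − 8 = 22 days remain after April 8, 1951; 255 − 22 = 233 left.
May 1951 has 31 days: 233 − 31 = 202 left.
June 1951 has 30 days: 202 − 30 = 172 left.
July 1951 has 31 days: 172 − 31 = 141 left.
August 1951 has 31 days: 141 − 31 = 110 left.
September 1951 has 30 days: 110 − 30 = 80 left.
October 1951 has 31 days: 80 − 31 = 49 left.
November 1951 has 30 days: 49 − 30 = 19 left.
19 days into December 1951 → December 19, 1951.
Adding 9 weeks (= 63 days) from December 19, 1951:
December has 31 days, so 31 − 19 = 12 days remain after December 19, 1951; 63 − 12 = 51 left.
January 1952 has 31 days: 51 − 31 = 20 left.
20 days into February 1952 → February 20, 1952.

February 20, 1952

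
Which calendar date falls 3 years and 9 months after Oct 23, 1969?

Adding 3 years and 9 months from October 23, 1969.
+3 years → 1972; month 10 + 9 = 19, which is month 7 of year 1973 → July 1973.
Day 23 is valid in July, giving July 23, 1973.

July 23, 1973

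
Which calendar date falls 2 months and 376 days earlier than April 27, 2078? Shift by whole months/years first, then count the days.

February 16, 2077

Going back 2 months and 376 days from April 27, 2078: first the month/year part, then the days.
month 4 − 2 = 2 → February 2078.
Day 27 is valid in February, giving February 27, 2078.
Now subtract 376 days from February 27, 2078.
Going back 27 days from February 27, 2078 reaches the end of the previous month; 376 − 27 = 349 left.
January 2078 has 31 days: 349 − 31 = 318 left.
December 2077 has 31 days: 318 − 31 = 287 left.
November 2077 has 30 days: 287 − 30 = 257 left.
October 2077 has 31 days: 257 − 31 = 226 left.
September 2077 has 30 days: 226 − 30 = 196 left.
August 2077 has 31 days: 196 − 31 = 165 left.
July 2077 has 31 days: 165 − 31 = 134 left.
June 2077 has 30 days: 134 − 30 = 104 left.
May 2077 has 31 days: 104 − 31 = 73 left.
April 2077 has 30 days: 73 − 30 = 43 left.
March 2077 has 31 days: 43 − 31 = 12 left.
February 2077 has 28 days; 28 − 12 = 16 → February 16, 2077.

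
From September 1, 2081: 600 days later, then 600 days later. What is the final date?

Adding 600 days from September 1, 2081:
September has 30 days, so 30 − 1 = 29 days remain after September 1, 2081; 600 − 29 = 571 left.
October 2081 has 31 days: 571 − 31 = 540 left.
November 2081 has 30 days: 540 − 30 = 510 left.
December 2081 has 31 days: 510 − 31 = 479 left.
January 2082 has 31 days: 479 − 31 = 448 left.
February 2082 has 28 days (2082 is not a leap year): 448 − 28 = 420 left.
March 2082 has 31 days: 420 − 31 = 389 left.
April 2082 has 30 days: 389 − 30 = 359 left.
May 2082 has 31 days: 359 − 31 = 328 left.
June 2082 has 30 days: 328 − 30 = 298 left.
July 2082 has 31 days: 298 − 31 = 267 left.
August 2082 has 31 days: 267 − 31 = 236 left.
September 2082 has 30 days: 236 − 30 = 206 left.
October 2082 has 31 days: 206 − 31 = 175 left.
November 2082 has 30 days: 175 − 30 = 145 left.
December 2082 has 31 days: 145 − 31 = 114 left.
January 2083 has 31 days: 114 − 31 = 83 left.
February 2083 has 28 days (2083 is not a leap year): 83 − 28 = 55 left.
March 2083 has 31 days: 55 − 31 = 24 left.
24 days into April 2083 → April 24, 2083.
Advancing 600 days from April 24, 2083:
April has 30 days, so 30 − 24 = 6 days remain after April 24, 2083; 600 − 6 = 594 left.
May 2083 has 31 days: 594 − 31 = 563 left.
June 2083 has 30 days: 563 − 30 = 533 left.
July 2083 has 31 days: 533 − 31 = 502 left.
August 2083 has 31 days: 502 − 31 = 471 left.
September 2083 has 30 days: 471 − 30 = 441 left.
October 2083 has 31 days: 441 − 31 = 410 left.
November 2083 has 30 days: 410 − 30 = 380 left.
December 2083 has 31 days: 380 − 31 = 349 left.
January 2084 has 31 days: 349 − 31 = 318 left.
February 2084 has 29 days (2084 is a leap year): 318 − 29 = 289 left.
March 2084 has 31 days: 289 − 31 = 258 left.
April 2084 has 30 days: 258 − 30 = 228 left.
May 2084 has 31 days: 228 − 31 = 197 left.
June 2084 has 30 days: 197 − 30 = 167 left.
July 2084 has 31 days: 167 − 31 = 136 left.
August 2084 has 31 days: 136 − 31 = 105 left.
September 2084 has 30 days: 105 − 30 = 75 left.
October 2084 has 31 days: 75 − 31 = 44 left.
November 2084 has 30 days: 44 − 30 = 14 left.
14 days into December 2084 → December 14, 2084.

December 14, 2084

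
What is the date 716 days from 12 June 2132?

Counting forward 716 days from June 12, 2132.
June has 30 days, so 30 − 12 = 18 days remain after June 12, 2132; 716 − 18 = 698 left.
July 2132 has 31 days: 698 − 31 = 667 left.
August 2132 has 31 days: 667 − 31 = 636 left.
September 2132 has 30 days: 636 − 30 = 606 left.
October 2132 has 31 days: 606 − 31 = 575 left.
November 2132 has 30 days: 575 − 30 = 545 left.
December 2132 has 31 days: 545 − 31 = 514 left.
January 2133 has 31 days: 514 − 31 = 483 left.
February 2133 has 28 days (2133 is not a leap year): 483 − 28 = 455 left.
March 2133 has 31 days: 455 − 31 = 424 left.
April 2133 has 30 days: 424 − 30 = 394 left.
May 2133 has 31 days: 394 − 31 = 363 left.
June 2133 has 30 days: 363 − 30 = 333 left.
July 2133 has 31 days: 333 − 31 = 302 left.
August 2133 has 31 days: 302 − 31 = 271 left.
September 2133 has 30 days: 271 − 30 = 241 left.
October 2133 has 31 days: 241 − 31 = 210 left.
November 2133 has 30 days: 210 − 30 = 180 left.
December 2133 has 31 days: 180 − 31 = 149 left.
January 2134 has 31 days: 149 − 31 = 118 left.
February 2134 has 28 days (2134 is not a leap year): 118 − 28 = 90 left.
March 2134 has 31 days: 90 − 31 = 59 left.
April 2134 has 30 days: 59 − 30 = 29 left.
29 days into May 2134 → May 29, 2134.

May 29, 2134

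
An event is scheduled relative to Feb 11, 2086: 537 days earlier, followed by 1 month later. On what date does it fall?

September 23, 2084

Subtracting 537 days from February 11, 2086:
Going back 11 days from February 11, 2086 reaches the end of the previous month; 537 − 11 = 526 left.
January 2086 has 31 days: 526 − 31 = 495 left.
December 2085 has 31 days: 495 − 31 = 464 left.
November 2085 has 30 days: 464 − 30 = 434 left.
October 2085 has 31 days: 434 − 31 = 403 left.
September 2085 has 30 days: 403 − 30 = 373 left.
August 2085 has 31 days: 373 − 31 = 342 left.
July 2085 has 31 days: 342 − 31 = 311 left.
June 2085 has 30 days: 311 − 30 = 281 left.
May 2085 has 31 days: 281 − 31 = 250 left.
April 2085 has 30 days: 250 − 30 = 220 left.
March 2085 has 31 days: 220 − 31 = 189 left.
February 2085 has 28 days (2085 is not a leap year): 189 − 28 = 161 left.
January 2085 has 31 days: 161 − 31 = 130 left.
December 2084 has 31 days: 130 − 31 = 99 left.
November 2084 has 30 days: 99 − 30 = 69 left.
October 2084 has 31 days: 69 − 31 = 38 left.
September 2084 has 30 days: 38 − 30 = 8 left.
August 2084 has 31 days; 31 − 8 = 23 → August 23, 2084.
Advancing 1 month from August 23, 2084:
month 8 + 1 = 9 → September 2084.
Day 23 is valid in September, giving September 23, 2084.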